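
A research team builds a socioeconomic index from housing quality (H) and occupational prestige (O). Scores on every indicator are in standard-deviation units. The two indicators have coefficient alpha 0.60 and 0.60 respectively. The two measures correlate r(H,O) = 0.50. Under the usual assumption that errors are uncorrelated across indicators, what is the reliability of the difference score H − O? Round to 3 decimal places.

0.200

Var(H−O) = 1 + 1 − 2·0.50 = 2 − 1 = 1.
Because errors are independent across components, Cov(Tᵢ,Tⱼ) = Cov(Xᵢ,Xⱼ); the off-diagonal part of the true-score variance is the same as above.
True-score variance = [0.60 + 0.60] − 1 = 1.2 − 1 = 0.2.
Reliability = 0.2 / 1 = 0.200.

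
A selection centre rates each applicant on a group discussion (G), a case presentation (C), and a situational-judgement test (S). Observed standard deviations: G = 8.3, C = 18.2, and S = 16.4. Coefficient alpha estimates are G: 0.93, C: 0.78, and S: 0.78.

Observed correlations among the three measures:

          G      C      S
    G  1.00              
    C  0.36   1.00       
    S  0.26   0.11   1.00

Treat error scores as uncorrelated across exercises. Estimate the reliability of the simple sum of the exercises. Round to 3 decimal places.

0.850

Var(G+C+S) = 8.3² + 18.2² + 16.4² + 2·[8.3·18.2·0.36 + 8.3·16.4·0.26 + 18.2·16.4·0.11] = 669.09 + 245.211 = 914.301.
Under uncorrelated errors the observed covariances equal the true-score covariances, so only the own-variance terms attenuate.
True-score variance = [8.3²·0.93 + 18.2²·0.78 + 16.4²·0.78] + 245.211 = 532.224 + 245.211 = 777.435.
Reliability = 777.435 / 914.301 = 0.850.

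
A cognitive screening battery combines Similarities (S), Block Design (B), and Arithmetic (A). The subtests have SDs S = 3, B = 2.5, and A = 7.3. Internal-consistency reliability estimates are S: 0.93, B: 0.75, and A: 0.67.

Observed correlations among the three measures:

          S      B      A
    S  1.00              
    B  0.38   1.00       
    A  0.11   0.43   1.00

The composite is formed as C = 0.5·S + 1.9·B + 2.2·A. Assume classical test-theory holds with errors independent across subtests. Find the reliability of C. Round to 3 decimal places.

0.747

Var(C) = 0.5²·3² + 1.9²·2.5² + 2.2²·7.3² + 2·[0.95·3·2.5·0.38 + 1.1·3·7.3·0.11 + 4.18·2.5·7.3·0.43] = 282.736 + 76.3199 = 359.056.
Under uncorrelated errors the observed covariances equal the true-score covariances, so only the own-variance terms attenuate.
True-score variance = [0.5²·3²·0.93 + 1.9²·2.5²·0.75 + 2.2²·7.3²·0.67] + 76.3199 = 191.823 + 76.3199 = 268.143.
Reliability = 268.143 / 359.056 = 0.747.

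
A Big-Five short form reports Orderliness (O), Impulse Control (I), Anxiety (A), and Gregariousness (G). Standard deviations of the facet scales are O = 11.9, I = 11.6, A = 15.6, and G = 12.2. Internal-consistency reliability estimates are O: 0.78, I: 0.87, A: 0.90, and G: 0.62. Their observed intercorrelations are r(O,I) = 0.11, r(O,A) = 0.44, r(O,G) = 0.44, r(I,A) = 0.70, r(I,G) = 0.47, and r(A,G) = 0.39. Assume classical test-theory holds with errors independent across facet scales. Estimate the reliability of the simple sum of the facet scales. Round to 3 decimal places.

Var(O+I+A+G) = 11.9² + 11.6² + 15.6² + 12.2² + 2·[11.9·11.6·0.11 + 11.9·15.6·0.44 + 11.9·12.2·0.44 + 11.6·15.6·0.70 + 11.6·12.2·0.47 + 15.6·12.2·0.39] = 668.37 + 856.313 = 1524.68.
Because errors are independent across components, Cov(Tᵢ,Tⱼ) = Cov(Xᵢ,Xⱼ); the off-diagonal part of the true-score variance is the same as above.
True-score variance = [11.9²·0.78 + 11.6²·0.87 + 15.6²·0.90 + 12.2²·0.62] + 856.313 = 538.828 + 856.313 = 1395.14.
Reliability = 1395.14 / 1524.68 = 0.915.

0.915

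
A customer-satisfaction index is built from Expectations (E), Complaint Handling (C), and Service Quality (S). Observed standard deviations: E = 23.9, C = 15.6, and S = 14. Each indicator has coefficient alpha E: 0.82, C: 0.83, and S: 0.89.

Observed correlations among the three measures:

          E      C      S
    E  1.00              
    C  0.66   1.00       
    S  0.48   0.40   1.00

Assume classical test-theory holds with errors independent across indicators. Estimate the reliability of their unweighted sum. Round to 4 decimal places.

Var(E+C+S) = 23.9² + 15.6² + 14² + 2·[23.9·15.6·0.66 + 23.9·14·0.48 + 15.6·14·0.40] = 1010.57 + 988.085 = 1998.65.
Because errors are independent across components, Cov(Tᵢ,Tⱼ) = Cov(Xᵢ,Xⱼ); the off-diagonal part of the true-score variance is the same as above.
True-score variance = [23.9²·0.82 + 15.6²·0.83 + 14²·0.89] + 988.085 = 844.821 + 988.085 = 1832.91.
Reliability = 1832.91 / 1998.65 = 0.9171.

0.9171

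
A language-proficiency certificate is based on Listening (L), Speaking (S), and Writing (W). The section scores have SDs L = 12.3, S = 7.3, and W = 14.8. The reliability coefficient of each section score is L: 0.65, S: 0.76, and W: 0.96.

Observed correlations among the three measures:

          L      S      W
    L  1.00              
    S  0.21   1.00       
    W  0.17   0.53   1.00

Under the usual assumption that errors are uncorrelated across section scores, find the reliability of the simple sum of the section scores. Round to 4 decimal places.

0.8832

Var(L+S+W) = 12.3² + 7.3² + 14.8² + 2·[12.3·7.3·0.21 + 12.3·14.8·0.17 + 7.3·14.8·0.53] = 423.62 + 214.128 = 637.748.
Because errors are independent across components, Cov(Tᵢ,Tⱼ) = Cov(Xᵢ,Xⱼ); the off-diagonal part of the true-score variance is the same as above.
True-score variance = [12.3²·0.65 + 7.3²·0.76 + 14.8²·0.96] + 214.128 = 349.117 + 214.128 = 563.245.
Reliability = 563.245 / 637.748 = 0.8832.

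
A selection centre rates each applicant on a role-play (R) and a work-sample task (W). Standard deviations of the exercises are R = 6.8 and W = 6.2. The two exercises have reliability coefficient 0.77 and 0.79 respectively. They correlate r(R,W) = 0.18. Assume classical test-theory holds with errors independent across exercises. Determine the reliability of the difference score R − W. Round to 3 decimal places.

0.731

Var(R−W) = 6.8² + 6.2² − 2·6.8·6.2·0.18 = 84.68 − 15.1776 = 69.5024.
Under uncorrelated errors the observed covariances equal the true-score covariances, so only the own-variance terms attenuate.
True-score variance = [6.8²·0.77 + 6.2²·0.79] − 15.1776 = 65.9724 − 15.1776 = 50.7948.
Reliability = 50.7948 / 69.5024 = 0.731.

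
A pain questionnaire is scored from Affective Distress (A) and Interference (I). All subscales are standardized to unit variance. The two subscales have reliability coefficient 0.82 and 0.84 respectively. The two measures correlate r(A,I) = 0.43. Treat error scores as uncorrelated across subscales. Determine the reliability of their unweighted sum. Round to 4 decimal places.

Var(A+I) = 2 + 2·[0.43] = 2 + 0.86 = 2.86.
Because errors are independent across components, Cov(Tᵢ,Tⱼ) = Cov(Xᵢ,Xⱼ); the off-diagonal part of the true-score variance is the same as above.
True-score variance = [0.82 + 0.84] + 0.86 = 1.66 + 0.86 = 2.52.
Reliability = 2.52 / 2.86 = 0.8811.

0.8811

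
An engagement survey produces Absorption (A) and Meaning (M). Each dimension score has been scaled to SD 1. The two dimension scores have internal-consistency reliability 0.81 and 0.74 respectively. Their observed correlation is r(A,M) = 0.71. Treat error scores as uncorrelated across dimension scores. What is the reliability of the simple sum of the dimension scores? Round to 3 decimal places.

0.868

Var(A+M) = 2 + 2·[0.71] = 2 + 1.42 = 3.42.
With uncorrelated errors the cross-covariances are all true-score covariance, so they carry over unchanged; only the diagonal terms shrink to ρᵢσᵢ².
True-score variance = [0.81 + 0.74] + 1.42 = 1.55 + 1.42 = 2.97.
Reliability = 2.97 / 3.42 = 0.868.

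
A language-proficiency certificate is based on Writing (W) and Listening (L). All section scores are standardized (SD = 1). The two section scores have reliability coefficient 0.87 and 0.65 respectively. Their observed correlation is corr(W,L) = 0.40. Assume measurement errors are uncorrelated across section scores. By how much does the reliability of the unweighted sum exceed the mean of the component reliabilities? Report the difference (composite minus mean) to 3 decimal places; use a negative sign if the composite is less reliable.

Var(sum) = 2 + 0.8 = 2.8; true-score variance = 1.52 + 0.8 = 2.32; composite reliability = 0.8286.
Mean component reliability = 0.7600.
Difference = 0.8286 − 0.7600 = 0.069.

0.069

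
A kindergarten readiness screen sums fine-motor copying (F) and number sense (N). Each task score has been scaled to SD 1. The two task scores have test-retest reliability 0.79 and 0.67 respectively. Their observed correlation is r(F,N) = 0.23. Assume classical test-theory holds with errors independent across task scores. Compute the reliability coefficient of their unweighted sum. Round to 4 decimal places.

Var(F+N) = 2 + 2·[0.23] = 2 + 0.46 = 2.46.
Under uncorrelated errors the observed covariances equal the true-score covariances, so only the own-variance terms attenuate.
True-score variance = [0.79 + 0.67] + 0.46 = 1.46 + 0.46 = 1.92.
Reliability = 1.92 / 2.46 = 0.7805.

0.7805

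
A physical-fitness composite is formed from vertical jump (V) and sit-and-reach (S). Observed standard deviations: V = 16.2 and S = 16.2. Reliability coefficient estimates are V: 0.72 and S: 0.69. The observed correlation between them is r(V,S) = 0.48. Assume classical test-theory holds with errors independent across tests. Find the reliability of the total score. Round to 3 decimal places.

Var(V+S) = 16.2² + 16.2² + 2·[16.2·16.2·0.48] = 524.88 + 251.942 = 776.822.
Under uncorrelated errors the observed covariances equal the true-score covariances, so only the own-variance terms attenuate.
True-score variance = [16.2²·0.72 + 16.2²·0.69] + 251.942 = 370.04 + 251.942 = 621.983.
Reliability = 621.983 / 776.822 = 0.801.

0.801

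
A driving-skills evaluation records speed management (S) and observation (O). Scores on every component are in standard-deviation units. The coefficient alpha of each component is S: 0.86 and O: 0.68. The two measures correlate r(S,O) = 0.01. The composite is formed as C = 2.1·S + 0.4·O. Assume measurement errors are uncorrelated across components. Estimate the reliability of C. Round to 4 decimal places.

Var(C) = 2.1² + 0.4² + 2·[0.84·0.01] = 4.57 + 0.0168 = 4.5868.
Because errors are independent across components, Cov(Tᵢ,Tⱼ) = Cov(Xᵢ,Xⱼ); the off-diagonal part of the true-score variance is the same as above.
True-score variance = [2.1²·0.86 + 0.4²·0.68] + 0.0168 = 3.9014 + 0.0168 = 3.9182.
Reliability = 3.9182 / 4.5868 = 0.8542.

0.8542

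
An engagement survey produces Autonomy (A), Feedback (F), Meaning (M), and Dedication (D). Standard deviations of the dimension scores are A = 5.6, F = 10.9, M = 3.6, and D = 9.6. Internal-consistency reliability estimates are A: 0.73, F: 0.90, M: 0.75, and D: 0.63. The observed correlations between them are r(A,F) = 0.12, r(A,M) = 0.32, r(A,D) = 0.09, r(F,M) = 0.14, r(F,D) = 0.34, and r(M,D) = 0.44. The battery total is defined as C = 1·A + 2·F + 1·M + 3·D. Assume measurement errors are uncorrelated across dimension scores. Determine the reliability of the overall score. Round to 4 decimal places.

0.8132

Var(C) = 5.6² + 2²·10.9² + 3.6² + 3²·9.6² + 2·[2·5.6·10.9·0.12 + 5.6·3.6·0.32 + 3·5.6·9.6·0.09 + 2·10.9·3.6·0.14 + 6·10.9·9.6·0.34 + 3·3.6·9.6·0.44] = 1349 + 611.376 = 1960.38.
Because errors are independent across components, Cov(Tᵢ,Tⱼ) = Cov(Xᵢ,Xⱼ); the off-diagonal part of the true-score variance is the same as above.
True-score variance = [5.6²·0.73 + 2²·10.9²·0.90 + 3.6²·0.75 + 3²·9.6²·0.63] + 611.376 = 982.876 + 611.376 = 1594.25.
Reliability = 1594.25 / 1960.38 = 0.8132.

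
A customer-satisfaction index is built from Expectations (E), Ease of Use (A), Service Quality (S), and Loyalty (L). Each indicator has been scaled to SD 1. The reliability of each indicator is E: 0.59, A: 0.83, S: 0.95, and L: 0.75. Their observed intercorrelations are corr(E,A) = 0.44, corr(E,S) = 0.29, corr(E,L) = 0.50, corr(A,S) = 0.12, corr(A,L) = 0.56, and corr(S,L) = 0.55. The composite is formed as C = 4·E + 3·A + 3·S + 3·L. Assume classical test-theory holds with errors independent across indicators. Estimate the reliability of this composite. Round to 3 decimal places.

Var(C) = 4² + 3² + 3² + 3² + 2·[12·0.44 + 12·0.29 + 12·0.50 + 9·0.12 + 9·0.56 + 9·0.55] = 43 + 51.66 = 94.66.
Because errors are independent across components, Cov(Tᵢ,Tⱼ) = Cov(Xᵢ,Xⱼ); the off-diagonal part of the true-score variance is the same as above.
True-score variance = [4²·0.59 + 3²·0.83 + 3²·0.95 + 3²·0.75] + 51.66 = 32.21 + 51.66 = 83.87.
Reliability = 83.87 / 94.66 = 0.886.

0.886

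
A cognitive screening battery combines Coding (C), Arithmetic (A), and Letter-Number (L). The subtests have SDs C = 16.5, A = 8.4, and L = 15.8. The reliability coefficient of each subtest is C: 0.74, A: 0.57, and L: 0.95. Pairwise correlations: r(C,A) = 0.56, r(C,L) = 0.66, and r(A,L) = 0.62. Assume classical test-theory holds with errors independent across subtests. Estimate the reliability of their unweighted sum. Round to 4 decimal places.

Var(C+A+L) = 16.5² + 8.4² + 15.8² + 2·[16.5·8.4·0.56 + 16.5·15.8·0.66 + 8.4·15.8·0.62] = 592.45 + 663.929 = 1256.38.
With uncorrelated errors the cross-covariances are all true-score covariance, so they carry over unchanged; only the diagonal terms shrink to ρᵢσᵢ².
True-score variance = [16.5²·0.74 + 8.4²·0.57 + 15.8²·0.95] + 663.929 = 478.842 + 663.929 = 1142.77.
Reliability = 1142.77 / 1256.38 = 0.9096.

0.9096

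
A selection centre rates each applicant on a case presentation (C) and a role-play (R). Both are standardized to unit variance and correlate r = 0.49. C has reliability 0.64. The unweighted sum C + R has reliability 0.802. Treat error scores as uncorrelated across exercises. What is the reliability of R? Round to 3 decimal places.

Var(C+R) = 2 + 2·0.49 = 2.980.
True-score variance = ρ_C + ρ_R + 2·0.49, so 0.802 = (0.64 + ρ_R + 0.98) / 2.980.
ρ_R = 0.802·2.980 − 0.64 − 0.98 = 0.770.

0.770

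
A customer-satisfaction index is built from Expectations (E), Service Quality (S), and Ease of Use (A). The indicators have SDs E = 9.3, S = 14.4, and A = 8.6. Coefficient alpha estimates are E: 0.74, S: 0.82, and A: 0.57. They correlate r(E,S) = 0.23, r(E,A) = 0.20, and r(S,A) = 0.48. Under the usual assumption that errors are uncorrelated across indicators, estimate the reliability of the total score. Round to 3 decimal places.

0.842

Var(E+S+A) = 9.3² + 14.4² + 8.6² + 2·[9.3·14.4·0.23 + 9.3·8.6·0.20 + 14.4·8.6·0.48] = 367.81 + 212.482 = 580.292.
Under uncorrelated errors the observed covariances equal the true-score covariances, so only the own-variance terms attenuate.
True-score variance = [9.3²·0.74 + 14.4²·0.82 + 8.6²·0.57] + 212.482 = 276.195 + 212.482 = 488.677.
Reliability = 488.677 / 580.292 = 0.842.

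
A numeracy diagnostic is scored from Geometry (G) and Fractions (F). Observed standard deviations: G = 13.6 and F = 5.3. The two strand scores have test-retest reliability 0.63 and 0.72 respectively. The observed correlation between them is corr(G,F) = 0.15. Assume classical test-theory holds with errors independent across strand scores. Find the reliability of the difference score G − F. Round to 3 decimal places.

0.601

Var(G−F) = 13.6² + 5.3² − 2·13.6·5.3·0.15 = 213.05 − 21.624 = 191.426.
Under uncorrelated errors the observed covariances equal the true-score covariances, so only the own-variance terms attenuate.
True-score variance = [13.6²·0.63 + 5.3²·0.72] − 21.624 = 136.75 − 21.624 = 115.126.
Reliability = 115.126 / 191.426 = 0.601.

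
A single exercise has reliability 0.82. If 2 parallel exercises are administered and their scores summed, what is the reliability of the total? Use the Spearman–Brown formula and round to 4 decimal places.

ρ_k = kρ / (1 + (k−1)ρ) = 2·0.82 / (1 + 1·0.82) = 1.640 / 1.820 = 0.9011.

0.9011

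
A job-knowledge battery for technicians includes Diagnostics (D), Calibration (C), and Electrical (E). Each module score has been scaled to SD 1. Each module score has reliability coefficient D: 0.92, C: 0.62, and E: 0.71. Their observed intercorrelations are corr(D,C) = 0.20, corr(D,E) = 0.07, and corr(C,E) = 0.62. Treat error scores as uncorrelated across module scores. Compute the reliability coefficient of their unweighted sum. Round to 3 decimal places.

0.843

Var(D+C+E) = 3 + 2·[0.20 + 0.07 + 0.62] = 3 + 1.78 = 4.78.
With uncorrelated errors the cross-covariances are all true-score covariance, so they carry over unchanged; only the diagonal terms shrink to ρᵢσᵢ².
True-score variance = [0.92 + 0.62 + 0.71] + 1.78 = 2.25 + 1.78 = 4.03.
Reliability = 4.03 / 4.78 = 0.843.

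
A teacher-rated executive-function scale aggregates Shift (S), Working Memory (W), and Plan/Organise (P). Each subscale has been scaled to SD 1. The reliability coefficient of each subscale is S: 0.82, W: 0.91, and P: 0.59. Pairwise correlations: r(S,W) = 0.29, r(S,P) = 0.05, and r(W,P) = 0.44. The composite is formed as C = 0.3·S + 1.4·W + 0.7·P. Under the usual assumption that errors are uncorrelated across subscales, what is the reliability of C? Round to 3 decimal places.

0.893

Var(C) = 0.3² + 1.4² + 0.7² + 2·[0.42·0.29 + 0.21·0.05 + 0.98·0.44] = 2.54 + 1.127 = 3.667.
Under uncorrelated errors the observed covariances equal the true-score covariances, so only the own-variance terms attenuate.
True-score variance = [0.3²·0.82 + 1.4²·0.91 + 0.7²·0.59] + 1.127 = 2.1465 + 1.127 = 3.2735.
Reliability = 3.2735 / 3.667 = 0.893.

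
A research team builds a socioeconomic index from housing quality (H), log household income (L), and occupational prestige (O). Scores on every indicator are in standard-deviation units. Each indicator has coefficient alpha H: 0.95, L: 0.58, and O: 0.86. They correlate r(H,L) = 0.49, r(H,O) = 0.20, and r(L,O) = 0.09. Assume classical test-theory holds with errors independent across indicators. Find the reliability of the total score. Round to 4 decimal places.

Var(H+L+O) = 3 + 2·[0.49 + 0.20 + 0.09] = 3 + 1.56 = 4.56.
Under uncorrelated errors the observed covariances equal the true-score covariances, so only the own-variance terms attenuate.
True-score variance = [0.95 + 0.58 + 0.86] + 1.56 = 2.39 + 1.56 = 3.95.
Reliability = 3.95 / 4.56 = 0.8662.

0.8662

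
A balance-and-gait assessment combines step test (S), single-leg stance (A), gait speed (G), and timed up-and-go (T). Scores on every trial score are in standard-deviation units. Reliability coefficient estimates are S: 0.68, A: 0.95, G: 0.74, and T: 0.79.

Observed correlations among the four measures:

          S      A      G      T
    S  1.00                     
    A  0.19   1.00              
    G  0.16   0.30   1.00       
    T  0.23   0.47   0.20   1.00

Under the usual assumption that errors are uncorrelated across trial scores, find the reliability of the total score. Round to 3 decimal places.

Var(S+A+G+T) = 4 + 2·[0.19 + 0.16 + 0.23 + 0.30 + 0.47 + 0.20] = 4 + 3.1 = 7.1.
With uncorrelated errors the cross-covariances are all true-score covariance, so they carry over unchanged; only the diagonal terms shrink to ρᵢσᵢ².
True-score variance = [0.68 + 0.95 + 0.74 + 0.79] + 3.1 = 3.16 + 3.1 = 6.26.
Reliability = 6.26 / 7.1 = 0.882.

0.882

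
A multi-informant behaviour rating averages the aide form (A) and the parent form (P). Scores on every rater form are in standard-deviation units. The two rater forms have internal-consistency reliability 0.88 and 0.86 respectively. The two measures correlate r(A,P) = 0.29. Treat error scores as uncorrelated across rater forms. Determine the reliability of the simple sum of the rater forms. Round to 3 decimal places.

Var(A+P) = 2 + 2·[0.29] = 2 + 0.58 = 2.58.
With uncorrelated errors the cross-covariances are all true-score covariance, so they carry over unchanged; only the diagonal terms shrink to ρᵢσᵢ².
True-score variance = [0.88 + 0.86] + 0.58 = 1.74 + 0.58 = 2.32.
Reliability = 2.32 / 2.58 = 0.899.

0.899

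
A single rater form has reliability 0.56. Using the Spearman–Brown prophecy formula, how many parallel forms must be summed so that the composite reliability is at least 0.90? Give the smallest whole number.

8

k ≥ ρ*(1−ρ₁)/(ρ₁(1−ρ*)) = 0.90·0.44 / (0.56·0.10) = 7.071.
Smallest integer k = 8.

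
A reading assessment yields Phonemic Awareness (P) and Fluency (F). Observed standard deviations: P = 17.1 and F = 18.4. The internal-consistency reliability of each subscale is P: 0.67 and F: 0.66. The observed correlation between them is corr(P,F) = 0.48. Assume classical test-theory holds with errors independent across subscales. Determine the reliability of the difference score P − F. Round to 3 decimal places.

0.357

Var(P−F) = 17.1² + 18.4² − 2·17.1·18.4·0.48 = 630.97 − 302.054 = 328.916.
Because errors are independent across components, Cov(Tᵢ,Tⱼ) = Cov(Xᵢ,Xⱼ); the off-diagonal part of the true-score variance is the same as above.
True-score variance = [17.1²·0.67 + 18.4²·0.66] − 302.054 = 419.364 − 302.054 = 117.31.
Reliability = 117.31 / 328.916 = 0.357.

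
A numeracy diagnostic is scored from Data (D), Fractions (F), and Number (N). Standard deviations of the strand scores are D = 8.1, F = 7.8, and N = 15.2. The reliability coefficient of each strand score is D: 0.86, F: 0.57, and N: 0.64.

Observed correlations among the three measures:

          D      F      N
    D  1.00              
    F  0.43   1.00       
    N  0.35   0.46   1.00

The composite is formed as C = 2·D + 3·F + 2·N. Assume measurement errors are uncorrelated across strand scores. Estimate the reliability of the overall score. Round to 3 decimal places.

0.802

Var(C) = 2²·8.1² + 3²·7.8² + 2²·15.2² + 2·[6·8.1·7.8·0.43 + 4·8.1·15.2·0.35 + 6·7.8·15.2·0.46] = 1734.16 + 1325.2 = 3059.36.
Because errors are independent across components, Cov(Tᵢ,Tⱼ) = Cov(Xᵢ,Xⱼ); the off-diagonal part of the true-score variance is the same as above.
True-score variance = [2²·8.1²·0.86 + 3²·7.8²·0.57 + 2²·15.2²·0.64] + 1325.2 = 1129.27 + 1325.2 = 2454.47.
Reliability = 2454.47 / 3059.36 = 0.802.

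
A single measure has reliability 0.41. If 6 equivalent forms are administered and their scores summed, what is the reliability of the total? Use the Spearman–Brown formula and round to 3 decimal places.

0.807

ρ_k = kρ / (1 + (k−1)ρ) = 6·0.41 / (1 + 5·0.41) = 2.460 / 3.050 = 0.807.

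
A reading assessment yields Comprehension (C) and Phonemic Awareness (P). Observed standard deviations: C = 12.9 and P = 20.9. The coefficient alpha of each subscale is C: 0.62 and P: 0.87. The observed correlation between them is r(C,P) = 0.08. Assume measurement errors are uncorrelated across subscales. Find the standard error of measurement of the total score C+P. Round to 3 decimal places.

Var(total) = 603.22 + 43.1376 = 646.358.
True-score variance = 483.199 + 43.1376 = 526.336, so reliability = 0.8143.
Error variance = 646.358 − 526.336 = 120.021; SEM = √120.021 = 10.955.

10.955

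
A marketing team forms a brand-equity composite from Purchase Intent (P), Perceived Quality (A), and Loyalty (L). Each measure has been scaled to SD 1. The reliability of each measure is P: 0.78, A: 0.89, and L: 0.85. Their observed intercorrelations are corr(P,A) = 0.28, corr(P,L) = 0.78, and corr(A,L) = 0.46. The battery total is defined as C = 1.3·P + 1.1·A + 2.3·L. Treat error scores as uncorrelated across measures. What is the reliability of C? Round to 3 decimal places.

Var(C) = 1.3² + 1.1² + 2.3² + 2·[1.43·0.28 + 2.99·0.78 + 2.53·0.46] = 8.19 + 7.7928 = 15.9828.
Under uncorrelated errors the observed covariances equal the true-score covariances, so only the own-variance terms attenuate.
True-score variance = [1.3²·0.78 + 1.1²·0.89 + 2.3²·0.85] + 7.7928 = 6.8916 + 7.7928 = 14.6844.
Reliability = 14.6844 / 15.9828 = 0.919.

0.919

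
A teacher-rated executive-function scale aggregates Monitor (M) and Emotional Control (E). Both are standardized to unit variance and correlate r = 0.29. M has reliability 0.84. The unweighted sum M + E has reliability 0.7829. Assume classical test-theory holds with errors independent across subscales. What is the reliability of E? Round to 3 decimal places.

0.600

Var(M+E) = 2 + 2·0.29 = 2.580.
True-score variance = ρ_M + ρ_E + 2·0.29, so 0.7829 = (0.84 + ρ_E + 0.58) / 2.580.
ρ_E = 0.7829·2.580 − 0.84 − 0.58 = 0.600.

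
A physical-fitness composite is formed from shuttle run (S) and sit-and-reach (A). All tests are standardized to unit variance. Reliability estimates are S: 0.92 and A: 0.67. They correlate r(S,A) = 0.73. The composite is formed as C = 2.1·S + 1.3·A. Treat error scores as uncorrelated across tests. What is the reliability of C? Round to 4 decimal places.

0.9097

Var(C) = 2.1² + 1.3² + 2·[2.73·0.73] = 6.1 + 3.9858 = 10.0858.
Under uncorrelated errors the observed covariances equal the true-score covariances, so only the own-variance terms attenuate.
True-score variance = [2.1²·0.92 + 1.3²·0.67] + 3.9858 = 5.1895 + 3.9858 = 9.1753.
Reliability = 9.1753 / 10.0858 = 0.9097.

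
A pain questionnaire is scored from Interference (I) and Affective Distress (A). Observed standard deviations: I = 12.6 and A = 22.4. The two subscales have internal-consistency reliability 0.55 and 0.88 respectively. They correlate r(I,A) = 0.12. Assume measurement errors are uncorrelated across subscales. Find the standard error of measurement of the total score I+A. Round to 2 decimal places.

Var(total) = 660.52 + 67.7376 = 728.258.
True-score variance = 528.867 + 67.7376 = 596.604, so reliability = 0.8192.
Error variance = 728.258 − 596.604 = 131.653; SEM = √131.653 = 11.47.

11.47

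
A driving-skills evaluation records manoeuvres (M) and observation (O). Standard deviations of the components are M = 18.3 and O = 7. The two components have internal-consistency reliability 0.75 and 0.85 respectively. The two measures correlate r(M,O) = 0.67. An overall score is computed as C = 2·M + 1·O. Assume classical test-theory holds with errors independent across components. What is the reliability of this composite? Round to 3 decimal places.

Var(C) = 2²·18.3² + 7² + 2·[2·18.3·7·0.67] = 1388.56 + 343.308 = 1731.87.
Under uncorrelated errors the observed covariances equal the true-score covariances, so only the own-variance terms attenuate.
True-score variance = [2²·18.3²·0.75 + 7²·0.85] + 343.308 = 1046.32 + 343.308 = 1389.63.
Reliability = 1389.63 / 1731.87 = 0.802.

0.802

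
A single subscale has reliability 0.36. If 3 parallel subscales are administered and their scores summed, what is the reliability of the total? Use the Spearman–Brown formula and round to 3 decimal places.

ρ_k = kρ / (1 + (k−1)ρ) = 3·0.36 / (1 + 2·0.36) = 1.080 / 1.720 = 0.628.

0.628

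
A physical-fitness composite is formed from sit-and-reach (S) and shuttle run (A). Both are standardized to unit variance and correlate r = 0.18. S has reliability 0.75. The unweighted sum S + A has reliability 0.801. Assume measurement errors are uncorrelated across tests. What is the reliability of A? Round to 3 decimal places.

0.780

Var(S+A) = 2 + 2·0.18 = 2.360.
True-score variance = ρ_S + ρ_A + 2·0.18, so 0.801 = (0.75 + ρ_A + 0.36) / 2.360.
ρ_A = 0.801·2.360 − 0.75 − 0.36 = 0.780.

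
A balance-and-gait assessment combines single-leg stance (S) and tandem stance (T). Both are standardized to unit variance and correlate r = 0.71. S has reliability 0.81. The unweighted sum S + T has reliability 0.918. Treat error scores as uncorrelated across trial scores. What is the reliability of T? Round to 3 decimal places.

Var(S+T) = 2 + 2·0.71 = 3.420.
True-score variance = ρ_S + ρ_T + 2·0.71, so 0.918 = (0.81 + ρ_T + 1.42) / 3.420.
ρ_T = 0.918·3.420 − 0.81 − 1.42 = 0.910.

0.910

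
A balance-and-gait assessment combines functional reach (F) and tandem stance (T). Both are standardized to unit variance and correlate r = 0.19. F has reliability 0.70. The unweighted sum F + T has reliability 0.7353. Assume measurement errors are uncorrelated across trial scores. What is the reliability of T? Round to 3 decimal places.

Var(F+T) = 2 + 2·0.19 = 2.380.
True-score variance = ρ_F + ρ_T + 2·0.19, so 0.7353 = (0.70 + ρ_T + 0.38) / 2.380.
ρ_T = 0.7353·2.380 − 0.70 − 0.38 = 0.670.

0.670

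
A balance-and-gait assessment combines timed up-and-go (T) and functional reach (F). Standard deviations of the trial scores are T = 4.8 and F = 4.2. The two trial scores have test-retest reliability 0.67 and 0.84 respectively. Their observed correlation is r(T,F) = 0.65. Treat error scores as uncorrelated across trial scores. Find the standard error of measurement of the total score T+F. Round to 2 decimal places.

Var(total) = 40.68 + 26.208 = 66.888.
True-score variance = 30.2544 + 26.208 = 56.4624, so reliability = 0.8441.
Error variance = 66.888 − 56.4624 = 10.4256; SEM = √10.4256 = 3.23.

3.23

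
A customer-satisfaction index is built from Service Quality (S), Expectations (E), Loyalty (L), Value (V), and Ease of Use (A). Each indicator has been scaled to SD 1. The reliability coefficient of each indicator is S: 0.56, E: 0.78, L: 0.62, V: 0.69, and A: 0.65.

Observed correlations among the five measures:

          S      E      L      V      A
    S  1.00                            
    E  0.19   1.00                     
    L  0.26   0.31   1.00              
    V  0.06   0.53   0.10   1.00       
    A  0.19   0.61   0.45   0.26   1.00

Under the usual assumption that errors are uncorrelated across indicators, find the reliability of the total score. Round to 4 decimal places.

Var(S+E+L+V+A) = 5 + 2·[0.19 + 0.26 + 0.06 + 0.19 + 0.31 + 0.53 + 0.61 + 0.10 + 0.45 + 0.26] = 5 + 5.92 = 10.92.
With uncorrelated errors the cross-covariances are all true-score covariance, so they carry over unchanged; only the diagonal terms shrink to ρᵢσᵢ².
True-score variance = [0.56 + 0.78 + 0.62 + 0.69 + 0.65] + 5.92 = 3.3 + 5.92 = 9.22.
Reliability = 9.22 / 10.92 = 0.8443.

0.8443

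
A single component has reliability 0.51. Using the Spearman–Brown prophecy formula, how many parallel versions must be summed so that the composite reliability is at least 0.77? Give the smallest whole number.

k ≥ ρ*(1−ρ₁)/(ρ₁(1−ρ*)) = 0.77·0.49 / (0.51·0.23) = 3.217.
Smallest integer k = 4.

4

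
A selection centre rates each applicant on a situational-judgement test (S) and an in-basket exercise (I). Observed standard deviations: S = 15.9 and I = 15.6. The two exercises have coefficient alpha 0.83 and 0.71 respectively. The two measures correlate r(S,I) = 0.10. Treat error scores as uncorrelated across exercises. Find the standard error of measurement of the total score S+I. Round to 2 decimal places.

Var(total) = 496.17 + 49.608 = 545.778.
True-score variance = 382.618 + 49.608 = 432.226, so reliability = 0.7919.
Error variance = 545.778 − 432.226 = 113.552; SEM = √113.552 = 10.66.

10.66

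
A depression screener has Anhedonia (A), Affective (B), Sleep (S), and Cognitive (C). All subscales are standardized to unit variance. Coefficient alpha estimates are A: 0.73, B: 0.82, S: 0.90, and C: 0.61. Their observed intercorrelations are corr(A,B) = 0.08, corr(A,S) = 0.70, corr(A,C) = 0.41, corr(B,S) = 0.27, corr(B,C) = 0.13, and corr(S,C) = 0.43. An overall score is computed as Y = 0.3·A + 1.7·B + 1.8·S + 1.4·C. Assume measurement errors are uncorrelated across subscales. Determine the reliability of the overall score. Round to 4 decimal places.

Var(Y) = 0.3² + 1.7² + 1.8² + 1.4² + 2·[0.51·0.08 + 0.54·0.70 + 0.42·0.41 + 3.06·0.27 + 2.38·0.13 + 2.52·0.43] = 8.18 + 5.6204 = 13.8004.
Because errors are independent across components, Cov(Tᵢ,Tⱼ) = Cov(Xᵢ,Xⱼ); the off-diagonal part of the true-score variance is the same as above.
True-score variance = [0.3²·0.73 + 1.7²·0.82 + 1.8²·0.90 + 1.4²·0.61] + 5.6204 = 6.5471 + 5.6204 = 12.1675.
Reliability = 12.1675 / 13.8004 = 0.8817.

0.8817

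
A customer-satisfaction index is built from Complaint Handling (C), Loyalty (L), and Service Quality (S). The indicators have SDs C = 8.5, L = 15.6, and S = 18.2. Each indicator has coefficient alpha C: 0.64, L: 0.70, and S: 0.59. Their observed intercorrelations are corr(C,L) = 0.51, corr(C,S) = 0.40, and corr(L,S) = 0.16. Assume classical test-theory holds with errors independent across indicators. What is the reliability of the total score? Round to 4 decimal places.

0.7644

Var(C+L+S) = 8.5² + 15.6² + 18.2² + 2·[8.5·15.6·0.51 + 8.5·18.2·0.40 + 15.6·18.2·0.16] = 646.85 + 349.866 = 996.716.
Under uncorrelated errors the observed covariances equal the true-score covariances, so only the own-variance terms attenuate.
True-score variance = [8.5²·0.64 + 15.6²·0.70 + 18.2²·0.59] + 349.866 = 412.024 + 349.866 = 761.89.
Reliability = 761.89 / 996.716 = 0.7644.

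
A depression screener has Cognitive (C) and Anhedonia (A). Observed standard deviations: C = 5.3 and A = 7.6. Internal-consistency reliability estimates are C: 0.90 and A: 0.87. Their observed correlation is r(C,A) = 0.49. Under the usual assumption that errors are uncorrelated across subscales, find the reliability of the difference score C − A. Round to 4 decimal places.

Var(C−A) = 5.3² + 7.6² − 2·5.3·7.6·0.49 = 85.85 − 39.4744 = 46.3756.
Under uncorrelated errors the observed covariances equal the true-score covariances, so only the own-variance terms attenuate.
True-score variance = [5.3²·0.90 + 7.6²·0.87] − 39.4744 = 75.5322 − 39.4744 = 36.0578.
Reliability = 36.0578 / 46.3756 = 0.7775.

0.7775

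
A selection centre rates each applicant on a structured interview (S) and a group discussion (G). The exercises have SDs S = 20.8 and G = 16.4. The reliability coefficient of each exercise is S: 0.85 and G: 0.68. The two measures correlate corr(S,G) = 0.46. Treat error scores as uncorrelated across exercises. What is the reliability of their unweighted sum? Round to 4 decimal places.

Var(S+G) = 20.8² + 16.4² + 2·[20.8·16.4·0.46] = 701.6 + 313.83 = 1015.43.
With uncorrelated errors the cross-covariances are all true-score covariance, so they carry over unchanged; only the diagonal terms shrink to ρᵢσᵢ².
True-score variance = [20.8²·0.85 + 16.4²·0.68] + 313.83 = 550.637 + 313.83 = 864.467.
Reliability = 864.467 / 1015.43 = 0.8513.

0.8513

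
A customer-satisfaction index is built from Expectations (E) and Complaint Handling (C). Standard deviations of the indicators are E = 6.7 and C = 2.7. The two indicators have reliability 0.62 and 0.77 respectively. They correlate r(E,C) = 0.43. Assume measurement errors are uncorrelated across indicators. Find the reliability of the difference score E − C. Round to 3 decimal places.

0.488

Var(E−C) = 6.7² + 2.7² − 2·6.7·2.7·0.43 = 52.18 − 15.5574 = 36.6226.
Under uncorrelated errors the observed covariances equal the true-score covariances, so only the own-variance terms attenuate.
True-score variance = [6.7²·0.62 + 2.7²·0.77] − 15.5574 = 33.4451 − 15.5574 = 17.8877.
Reliability = 17.8877 / 36.6226 = 0.488.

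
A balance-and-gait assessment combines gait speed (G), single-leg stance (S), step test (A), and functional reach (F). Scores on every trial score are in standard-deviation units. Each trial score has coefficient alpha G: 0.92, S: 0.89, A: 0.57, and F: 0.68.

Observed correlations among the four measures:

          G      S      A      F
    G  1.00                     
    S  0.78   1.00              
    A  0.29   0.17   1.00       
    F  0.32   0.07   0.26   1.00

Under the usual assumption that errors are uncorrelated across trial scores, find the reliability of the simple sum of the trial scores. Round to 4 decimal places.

Var(G+S+A+F) = 4 + 2·[0.78 + 0.29 + 0.32 + 0.17 + 0.07 + 0.26] = 4 + 3.78 = 7.78.
With uncorrelated errors the cross-covariances are all true-score covariance, so they carry over unchanged; only the diagonal terms shrink to ρᵢσᵢ².
True-score variance = [0.92 + 0.89 + 0.57 + 0.68] + 3.78 = 3.06 + 3.78 = 6.84.
Reliability = 6.84 / 7.78 = 0.8792.

0.8792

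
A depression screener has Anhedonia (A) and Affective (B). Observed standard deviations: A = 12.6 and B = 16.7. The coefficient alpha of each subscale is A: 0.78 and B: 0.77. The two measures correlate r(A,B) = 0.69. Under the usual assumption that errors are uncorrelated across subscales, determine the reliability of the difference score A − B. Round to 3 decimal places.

0.327

Var(A−B) = 12.6² + 16.7² − 2·12.6·16.7·0.69 = 437.65 − 290.38 = 147.27.
Under uncorrelated errors the observed covariances equal the true-score covariances, so only the own-variance terms attenuate.
True-score variance = [12.6²·0.78 + 16.7²·0.77] − 290.38 = 338.578 − 290.38 = 48.1985.
Reliability = 48.1985 / 147.27 = 0.327.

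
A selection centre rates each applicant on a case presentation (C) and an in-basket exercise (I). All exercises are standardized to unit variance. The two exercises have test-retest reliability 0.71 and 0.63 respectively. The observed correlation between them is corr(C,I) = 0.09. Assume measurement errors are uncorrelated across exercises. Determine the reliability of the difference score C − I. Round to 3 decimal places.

Var(C−I) = 1 + 1 − 2·0.09 = 2 − 0.18 = 1.82.
Under uncorrelated errors the observed covariances equal the true-score covariances, so only the own-variance terms attenuate.
True-score variance = [0.71 + 0.63] − 0.18 = 1.34 − 0.18 = 1.16.
Reliability = 1.16 / 1.82 = 0.637.

0.637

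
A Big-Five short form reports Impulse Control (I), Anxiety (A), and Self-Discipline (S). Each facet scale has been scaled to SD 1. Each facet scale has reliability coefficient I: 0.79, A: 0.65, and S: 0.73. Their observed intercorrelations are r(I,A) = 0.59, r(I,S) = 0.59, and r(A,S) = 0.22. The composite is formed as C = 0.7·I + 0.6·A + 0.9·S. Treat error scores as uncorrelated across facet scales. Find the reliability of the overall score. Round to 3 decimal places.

0.857

Var(C) = 0.7² + 0.6² + 0.9² + 2·[0.42·0.59 + 0.63·0.59 + 0.54·0.22] = 1.66 + 1.4766 = 3.1366.
Under uncorrelated errors the observed covariances equal the true-score covariances, so only the own-variance terms attenuate.
True-score variance = [0.7²·0.79 + 0.6²·0.65 + 0.9²·0.73] + 1.4766 = 1.2124 + 1.4766 = 2.689.
Reliability = 2.689 / 3.1366 = 0.857.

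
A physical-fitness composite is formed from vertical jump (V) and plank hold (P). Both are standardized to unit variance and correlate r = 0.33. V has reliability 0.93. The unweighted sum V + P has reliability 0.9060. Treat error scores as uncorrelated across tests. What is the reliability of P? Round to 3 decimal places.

Var(V+P) = 2 + 2·0.33 = 2.660.
True-score variance = ρ_V + ρ_P + 2·0.33, so 0.9060 = (0.93 + ρ_P + 0.66) / 2.660.
ρ_P = 0.9060·2.660 − 0.93 − 0.66 = 0.820.

0.820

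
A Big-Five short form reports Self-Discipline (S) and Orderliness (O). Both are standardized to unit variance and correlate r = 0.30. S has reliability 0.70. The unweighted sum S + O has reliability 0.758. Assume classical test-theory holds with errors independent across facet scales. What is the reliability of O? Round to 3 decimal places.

0.671

Var(S+O) = 2 + 2·0.30 = 2.600.
True-score variance = ρ_S + ρ_O + 2·0.30, so 0.758 = (0.70 + ρ_O + 0.60) / 2.600.
ρ_O = 0.758·2.600 − 0.70 − 0.60 = 0.671.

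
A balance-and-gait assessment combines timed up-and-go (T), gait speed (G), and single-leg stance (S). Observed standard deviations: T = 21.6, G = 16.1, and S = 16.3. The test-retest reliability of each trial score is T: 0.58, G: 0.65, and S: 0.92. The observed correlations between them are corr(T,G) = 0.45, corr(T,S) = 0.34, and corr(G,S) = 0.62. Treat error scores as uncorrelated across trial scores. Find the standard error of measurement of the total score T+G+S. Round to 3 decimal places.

17.548

Var(total) = 991.46 + 877.812 = 1869.27.
True-score variance = 683.526 + 877.812 = 1561.34, so reliability = 0.8353.
Error variance = 1869.27 − 1561.34 = 307.934; SEM = √307.934 = 17.548.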